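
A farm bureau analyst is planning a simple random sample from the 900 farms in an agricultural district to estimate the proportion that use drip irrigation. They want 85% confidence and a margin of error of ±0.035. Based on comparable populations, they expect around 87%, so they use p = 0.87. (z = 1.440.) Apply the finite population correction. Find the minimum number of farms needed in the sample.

159

Unadjusted: n₀ = 1.440² × 0.87 × 0.13 / 0.035² ≈ 191.45, so n₀ = 192.
Finite population correction with N = 900: n = n₀ / (1 + (n₀−1)/N) = 192 / (1 + 191/900) = 192 / 1.2122 ≈ 158.39.
Rounding up, n = 159.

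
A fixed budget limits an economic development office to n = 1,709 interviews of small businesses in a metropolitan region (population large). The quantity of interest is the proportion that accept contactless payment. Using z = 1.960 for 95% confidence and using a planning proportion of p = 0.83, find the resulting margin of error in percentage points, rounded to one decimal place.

1.8

SE(p̂) = √[p(1−p)/n] = √[0.1411/1709] = 0.00909.
E = z × SE = 1.960 × 0.00909 = 0.01781, or 1.8 percentage points.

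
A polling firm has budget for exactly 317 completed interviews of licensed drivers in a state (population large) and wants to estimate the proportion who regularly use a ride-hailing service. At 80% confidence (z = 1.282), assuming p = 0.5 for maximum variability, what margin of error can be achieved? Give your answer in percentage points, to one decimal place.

SE(p̂) = √[p(1−p)/n] = √[0.2500/317] = 0.02808.
E = z × SE = 1.282 × 0.02808 = 0.03600, or 3.6 percentage points.

3.6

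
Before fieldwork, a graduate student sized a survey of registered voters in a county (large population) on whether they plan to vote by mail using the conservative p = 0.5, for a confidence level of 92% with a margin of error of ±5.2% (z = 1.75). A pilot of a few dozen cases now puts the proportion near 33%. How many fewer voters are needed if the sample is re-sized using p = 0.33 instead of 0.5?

Conservative (p = 0.5): n = 1.75² × 0.25 / 0.052² ≈ 283.15 → 284.
Using p = 0.33: p(1−p) = 0.2211, so n = 1.75² × 0.2211 / 0.052² ≈ 250.41 → 251.
Reduction: 284 − 251 = 33.

33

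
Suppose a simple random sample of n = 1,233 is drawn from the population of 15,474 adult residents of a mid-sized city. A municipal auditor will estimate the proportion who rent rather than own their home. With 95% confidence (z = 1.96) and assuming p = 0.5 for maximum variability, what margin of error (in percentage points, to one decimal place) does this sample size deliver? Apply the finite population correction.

Finite-population factor: (N−n)/(N−1) = (15474−1233)/(15474−1) = 0.9204.
SE(p̂) = √[p(1−p)/n · (N−n)/(N−1)] = √[0.2500/1233 × 0.9204] = 0.01366.
E = z × SE = 1.96 × 0.01366 = 0.02677 ≈ 2.7 percentage points.

2.7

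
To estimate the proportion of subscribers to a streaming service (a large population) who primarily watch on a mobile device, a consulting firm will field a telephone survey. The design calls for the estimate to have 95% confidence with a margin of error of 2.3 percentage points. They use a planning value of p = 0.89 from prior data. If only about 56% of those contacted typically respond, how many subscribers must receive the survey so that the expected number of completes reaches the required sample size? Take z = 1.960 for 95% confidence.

1270

Completed interviews needed: n₀ = 1.960² × 0.0979 / 0.023² ≈ 710.95 → 711.
At a 56% response rate, contacts needed = 711 / 0.56 ≈ 1269.64 → 1270.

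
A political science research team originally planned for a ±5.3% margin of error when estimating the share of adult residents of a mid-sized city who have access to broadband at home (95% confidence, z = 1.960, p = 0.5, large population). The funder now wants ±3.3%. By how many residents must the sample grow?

540

At ±5.3%: n = 1.960² × 0.2500 / 0.053² ≈ 341.90 → 342.
At ±3.3%: n = 1.960² × 0.2500 / 0.033² ≈ 881.91 → 882.
Additional respondents: 882 − 342 = 540.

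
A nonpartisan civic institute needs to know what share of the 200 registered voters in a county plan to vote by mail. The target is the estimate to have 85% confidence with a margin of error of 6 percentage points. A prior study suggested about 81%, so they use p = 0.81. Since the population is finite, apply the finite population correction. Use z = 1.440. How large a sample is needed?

Unadjusted: n₀ = 1.440² × 0.81 × 0.19 / 0.060² ≈ 88.65, so n₀ = 89.
Finite population correction with N = 200: n = n₀ / (1 + (n₀−1)/N) = 89 / (1 + 88/200) = 89 / 1.4400 ≈ 61.81.
Rounding up, n = 62.

62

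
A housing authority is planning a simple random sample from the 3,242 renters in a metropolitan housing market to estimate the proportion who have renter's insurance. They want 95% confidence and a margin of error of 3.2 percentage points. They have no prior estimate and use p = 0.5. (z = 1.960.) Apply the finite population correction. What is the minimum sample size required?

Unadjusted: n₀ = 1.960² × 0.50 × 0.50 / 0.032² ≈ 937.89, so n₀ = 938.
Finite population correction with N = 3,242: n = n₀ / (1 + (n₀−1)/N) = 938 / (1 + 937/3242) = 938 / 1.2890 ≈ 727.69.
Rounding up, n = 728.

728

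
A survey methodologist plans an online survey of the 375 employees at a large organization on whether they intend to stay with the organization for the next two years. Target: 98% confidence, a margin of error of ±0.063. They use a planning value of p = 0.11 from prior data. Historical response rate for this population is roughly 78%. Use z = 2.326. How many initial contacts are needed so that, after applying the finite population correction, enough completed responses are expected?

Completed interviews needed (unadjusted): n₀ = 2.326² × 0.0979 / 0.063² ≈ 133.45 → 134.
FPC for N = 375: n = 134 / (1 + 133/375) = 134 / 1.3547 ≈ 98.92 → 99.
At a 78% response rate, contacts needed = 99 / 0.78 ≈ 126.92 → 127.

127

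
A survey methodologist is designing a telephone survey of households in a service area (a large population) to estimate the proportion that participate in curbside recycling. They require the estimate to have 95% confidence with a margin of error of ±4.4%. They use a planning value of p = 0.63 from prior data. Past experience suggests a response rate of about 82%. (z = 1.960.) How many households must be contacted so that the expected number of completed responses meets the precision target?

565

Completed interviews needed: n₀ = 1.960² × 0.2331 / 0.044² ≈ 462.54 → 463.
At an 82% response rate, contacts needed = 463 / 0.82 ≈ 564.63 → 565.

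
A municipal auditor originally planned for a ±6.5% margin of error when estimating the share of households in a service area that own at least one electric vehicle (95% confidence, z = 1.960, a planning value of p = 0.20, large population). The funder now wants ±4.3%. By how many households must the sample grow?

At ±6.5%: n = 1.960² × 0.1600 / 0.065² ≈ 145.48 → 146.
At ±4.3%: n = 1.960² × 0.1600 / 0.043² ≈ 332.43 → 333.
Additional respondents: 333 − 146 = 187.

187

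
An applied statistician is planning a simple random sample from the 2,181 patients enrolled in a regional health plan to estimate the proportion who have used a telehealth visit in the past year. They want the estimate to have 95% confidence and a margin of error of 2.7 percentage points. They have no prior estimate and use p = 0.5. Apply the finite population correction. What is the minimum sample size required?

822

For 95% confidence, z = 1.96.
Unadjusted: n₀ = 1.96² × 0.50 × 0.50 / 0.027² ≈ 1317.42, so n₀ = 1318.
Finite population correction with N = 2,181: n = n₀ / (1 + (n₀−1)/N) = 1318 / (1 + 1317/2181) = 1318 / 1.6039 ≈ 821.77.
Rounding up, n = 822.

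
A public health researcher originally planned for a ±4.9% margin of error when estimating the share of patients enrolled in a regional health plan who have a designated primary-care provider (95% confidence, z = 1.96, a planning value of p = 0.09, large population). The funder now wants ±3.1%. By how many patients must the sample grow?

196

At ±4.9%: n = 1.96² × 0.0819 / 0.049² ≈ 131.04 → 132.
At ±3.1%: n = 1.96² × 0.0819 / 0.031² ≈ 327.40 → 328.
Additional respondents: 328 − 132 = 196.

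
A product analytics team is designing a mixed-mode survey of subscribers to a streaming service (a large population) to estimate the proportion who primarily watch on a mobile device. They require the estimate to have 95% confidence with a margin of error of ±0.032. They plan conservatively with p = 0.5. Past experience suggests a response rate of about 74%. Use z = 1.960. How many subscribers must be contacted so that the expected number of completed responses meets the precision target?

1268

Completed interviews needed: n₀ = 1.960² × 0.2500 / 0.032² ≈ 937.89 → 938.
At a 74% response rate, contacts needed = 938 / 0.74 ≈ 1267.57 → 1268.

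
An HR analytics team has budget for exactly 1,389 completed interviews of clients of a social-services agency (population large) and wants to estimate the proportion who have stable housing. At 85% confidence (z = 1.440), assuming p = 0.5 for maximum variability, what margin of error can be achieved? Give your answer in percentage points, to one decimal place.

SE(p̂) = √[p(1−p)/n] = √[0.2500/1389] = 0.01342.
E = z × SE = 1.440 × 0.01342 = 0.01932, or 1.9 percentage points.

1.9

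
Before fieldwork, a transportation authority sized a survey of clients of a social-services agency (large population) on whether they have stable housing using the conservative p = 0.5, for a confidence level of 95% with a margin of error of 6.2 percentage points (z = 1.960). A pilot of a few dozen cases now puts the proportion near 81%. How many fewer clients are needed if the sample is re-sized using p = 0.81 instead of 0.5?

96

Conservative (p = 0.5): n = 1.960² × 0.25 / 0.062² ≈ 249.84 → 250.
Using p = 0.81: p(1−p) = 0.1539, so n = 1.960² × 0.1539 / 0.062² ≈ 153.80 → 154.
Reduction: 250 − 154 = 96.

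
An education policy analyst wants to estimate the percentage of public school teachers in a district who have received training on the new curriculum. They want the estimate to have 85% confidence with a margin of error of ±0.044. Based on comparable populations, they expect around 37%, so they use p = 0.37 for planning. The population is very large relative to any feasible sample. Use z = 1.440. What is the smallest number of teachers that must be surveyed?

250

With p = 0.37, p(1−p) = 0.2331.
n = z²·p(1−p)/E² = 1.440² × 0.2331 / 0.044² = 2.0736 × 0.2331 / 0.001936 ≈ 249.67.
Rounding up gives n = 250.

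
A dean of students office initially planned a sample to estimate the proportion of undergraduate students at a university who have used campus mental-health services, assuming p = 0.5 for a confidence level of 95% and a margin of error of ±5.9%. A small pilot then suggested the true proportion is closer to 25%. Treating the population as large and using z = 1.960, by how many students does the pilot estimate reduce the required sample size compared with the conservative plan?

Conservative (p = 0.5): n = 1.960² × 0.25 / 0.059² ≈ 275.90 → 276.
Using p = 0.25: p(1−p) = 0.1875, so n = 1.960² × 0.1875 / 0.059² ≈ 206.92 → 207.
Reduction: 276 − 207 = 69.

69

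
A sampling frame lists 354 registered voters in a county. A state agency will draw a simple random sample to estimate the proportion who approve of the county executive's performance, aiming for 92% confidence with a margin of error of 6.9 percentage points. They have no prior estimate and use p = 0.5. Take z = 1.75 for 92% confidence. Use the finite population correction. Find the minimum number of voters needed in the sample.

Unadjusted: n₀ = 1.75² × 0.50 × 0.50 / 0.069² ≈ 160.81, so n₀ = 161.
Finite population correction with N = 354: n = n₀ / (1 + (n₀−1)/N) = 161 / (1 + 160/354) = 161 / 1.4520 ≈ 110.88.
Rounding up, n = 111.

111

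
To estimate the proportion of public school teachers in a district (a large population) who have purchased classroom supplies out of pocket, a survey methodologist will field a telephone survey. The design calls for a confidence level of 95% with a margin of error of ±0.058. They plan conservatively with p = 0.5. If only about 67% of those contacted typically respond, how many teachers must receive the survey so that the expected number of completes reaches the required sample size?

427

For 95% confidence, z = 1.960.
Completed interviews needed: n₀ = 1.960² × 0.2500 / 0.058² ≈ 285.49 → 286.
At a 67% response rate, contacts needed = 286 / 0.67 ≈ 426.87 → 427.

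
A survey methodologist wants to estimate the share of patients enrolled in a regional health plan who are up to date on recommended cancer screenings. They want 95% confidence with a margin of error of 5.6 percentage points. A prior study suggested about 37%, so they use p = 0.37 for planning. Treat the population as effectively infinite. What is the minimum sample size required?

For 95% confidence, z = 1.960.
With p = 0.37, p(1−p) = 0.2331.
n = z²·p(1−p)/E² = 1.960² × 0.2331 / 0.056² = 3.8416 × 0.2331 / 0.003136 ≈ 285.55.
Rounding up gives n = 286.

286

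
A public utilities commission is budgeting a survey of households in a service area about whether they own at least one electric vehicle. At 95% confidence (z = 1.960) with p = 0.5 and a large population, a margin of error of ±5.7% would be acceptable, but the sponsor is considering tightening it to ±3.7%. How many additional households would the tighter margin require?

At ±5.7%: n = 1.960² × 0.2500 / 0.057² ≈ 295.60 → 296.
At ±3.7%: n = 1.960² × 0.2500 / 0.037² ≈ 701.53 → 702.
Additional respondents: 702 − 296 = 406.

406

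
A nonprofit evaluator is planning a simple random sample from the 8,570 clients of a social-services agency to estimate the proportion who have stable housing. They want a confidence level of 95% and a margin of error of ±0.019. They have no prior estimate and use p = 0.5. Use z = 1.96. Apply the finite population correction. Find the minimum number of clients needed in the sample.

2031

Unadjusted: n₀ = 1.96² × 0.50 × 0.50 / 0.019² ≈ 2660.39, so n₀ = 2661.
Finite population correction with N = 8,570: n = n₀ / (1 + (n₀−1)/N) = 2661 / (1 + 2660/8570) = 2661 / 1.3104 ≈ 2030.70.
Rounding up, n = 2031.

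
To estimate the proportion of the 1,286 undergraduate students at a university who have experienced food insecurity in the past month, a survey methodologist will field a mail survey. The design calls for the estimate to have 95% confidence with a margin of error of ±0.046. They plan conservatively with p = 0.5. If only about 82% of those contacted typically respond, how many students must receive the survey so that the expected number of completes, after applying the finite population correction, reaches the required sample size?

410

For 95% confidence, z = 1.96.
Completed interviews needed (unadjusted): n₀ = 1.96² × 0.2500 / 0.046² ≈ 453.88 → 454.
FPC for N = 1,286: n = 454 / (1 + 453/1286) = 454 / 1.3523 ≈ 335.74 → 336.
At an 82% response rate, contacts needed = 336 / 0.82 ≈ 409.76 → 410.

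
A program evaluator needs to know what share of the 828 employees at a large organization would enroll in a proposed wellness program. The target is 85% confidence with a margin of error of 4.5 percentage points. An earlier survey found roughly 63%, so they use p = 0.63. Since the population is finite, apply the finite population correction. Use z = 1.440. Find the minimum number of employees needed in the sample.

Unadjusted: n₀ = 1.440² × 0.63 × 0.37 / 0.045² ≈ 238.69, so n₀ = 239.
Finite population correction with N = 828: n = n₀ / (1 + (n₀−1)/N) = 239 / (1 + 238/828) = 239 / 1.2874 ≈ 185.64.
Rounding up, n = 186.

186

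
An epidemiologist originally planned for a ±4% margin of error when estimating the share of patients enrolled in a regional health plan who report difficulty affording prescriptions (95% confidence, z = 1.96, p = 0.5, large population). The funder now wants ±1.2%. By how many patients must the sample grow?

At ±4%: n = 1.96² × 0.2500 / 0.040² ≈ 600.25 → 601.
At ±1.2%: n = 1.96² × 0.2500 / 0.012² ≈ 6669.44 → 6670.
Additional respondents: 6670 − 601 = 6069.

6069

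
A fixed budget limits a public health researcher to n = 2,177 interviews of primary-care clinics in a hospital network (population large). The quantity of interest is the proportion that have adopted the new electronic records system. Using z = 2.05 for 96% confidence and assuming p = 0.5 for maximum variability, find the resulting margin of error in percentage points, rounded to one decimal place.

SE(p̂) = √[p(1−p)/n] = √[0.2500/2177] = 0.01072.
E = z × SE = 2.05 × 0.01072 = 0.02197, or 2.2 percentage points.

2.2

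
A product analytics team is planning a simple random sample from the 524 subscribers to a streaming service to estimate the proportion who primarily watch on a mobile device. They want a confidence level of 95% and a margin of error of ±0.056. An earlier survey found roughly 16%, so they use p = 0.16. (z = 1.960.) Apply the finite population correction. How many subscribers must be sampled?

126

Unadjusted: n₀ = 1.960² × 0.16 × 0.84 / 0.056² ≈ 164.64, so n₀ = 165.
Finite population correction with N = 524: n = n₀ / (1 + (n₀−1)/N) = 165 / (1 + 164/524) = 165 / 1.3130 ≈ 125.67.
Rounding up, n = 126.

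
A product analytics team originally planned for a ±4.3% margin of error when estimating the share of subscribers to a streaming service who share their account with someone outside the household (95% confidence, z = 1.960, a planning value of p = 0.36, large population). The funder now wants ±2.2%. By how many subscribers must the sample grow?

At ±4.3%: n = 1.960² × 0.2304 / 0.043² ≈ 478.69 → 479.
At ±2.2%: n = 1.960² × 0.2304 / 0.022² ≈ 1828.73 → 1829.
Additional respondents: 1829 − 479 = 1350.

1350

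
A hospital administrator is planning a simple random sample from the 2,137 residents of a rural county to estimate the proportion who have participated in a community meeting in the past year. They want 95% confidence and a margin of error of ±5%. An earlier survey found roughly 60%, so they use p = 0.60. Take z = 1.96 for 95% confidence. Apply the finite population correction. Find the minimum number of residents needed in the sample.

Unadjusted: n₀ = 1.96² × 0.60 × 0.40 / 0.050² ≈ 368.79, so n₀ = 369.
Finite population correction with N = 2,137: n = n₀ / (1 + (n₀−1)/N) = 369 / (1 + 368/2137) = 369 / 1.1722 ≈ 314.79.
Rounding up, n = 315.

315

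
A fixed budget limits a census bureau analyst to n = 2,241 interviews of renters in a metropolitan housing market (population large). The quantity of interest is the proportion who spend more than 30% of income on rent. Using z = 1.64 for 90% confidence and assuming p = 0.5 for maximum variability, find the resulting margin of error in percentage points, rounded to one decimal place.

1.7

SE(p̂) = √[p(1−p)/n] = √[0.2500/2241] = 0.01056.
E = z × SE = 1.64 × 0.01056 = 0.01732, or 1.7 percentage points.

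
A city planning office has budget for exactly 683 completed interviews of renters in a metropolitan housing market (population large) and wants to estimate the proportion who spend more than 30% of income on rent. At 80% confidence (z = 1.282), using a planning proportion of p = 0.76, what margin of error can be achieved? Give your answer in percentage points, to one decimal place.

2.1

SE(p̂) = √[p(1−p)/n] = √[0.1824/683] = 0.01634.
E = z × SE = 1.282 × 0.01634 = 0.02095, or 2.1 percentage points.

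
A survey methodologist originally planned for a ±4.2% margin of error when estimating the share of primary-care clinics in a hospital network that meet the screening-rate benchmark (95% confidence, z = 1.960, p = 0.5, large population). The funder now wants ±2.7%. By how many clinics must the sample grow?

At ±4.2%: n = 1.960² × 0.2500 / 0.042² ≈ 544.44 → 545.
At ±2.7%: n = 1.960² × 0.2500 / 0.027² ≈ 1317.42 → 1318.
Additional respondents: 1318 − 545 = 773.

773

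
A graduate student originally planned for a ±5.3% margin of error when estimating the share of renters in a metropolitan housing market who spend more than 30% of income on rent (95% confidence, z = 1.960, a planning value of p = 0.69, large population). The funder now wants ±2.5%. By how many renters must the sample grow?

1022

At ±5.3%: n = 1.960² × 0.2139 / 0.053² ≈ 292.53 → 293.
At ±2.5%: n = 1.960² × 0.2139 / 0.025² ≈ 1314.75 → 1315.
Additional respondents: 1315 − 293 = 1022.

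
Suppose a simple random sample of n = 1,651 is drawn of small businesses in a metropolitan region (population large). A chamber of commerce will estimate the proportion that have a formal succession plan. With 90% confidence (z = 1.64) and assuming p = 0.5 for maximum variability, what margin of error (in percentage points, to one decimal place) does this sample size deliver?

SE(p̂) = √[p(1−p)/n] = √[0.2500/1651] = 0.01231.
E = z × SE = 1.64 × 0.01231 = 0.02018, or 2.0 percentage points.

2.0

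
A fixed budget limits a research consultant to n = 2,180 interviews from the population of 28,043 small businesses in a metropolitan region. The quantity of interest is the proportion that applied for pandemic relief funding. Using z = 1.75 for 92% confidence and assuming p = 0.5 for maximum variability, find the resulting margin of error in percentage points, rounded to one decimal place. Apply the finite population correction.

Finite-population factor: (N−n)/(N−1) = (28043−2180)/(28043−1) = 0.9223.
SE(p̂) = √[p(1−p)/n · (N−n)/(N−1)] = √[0.2500/2180 × 0.9223] = 0.01028.
E = z × SE = 1.75 × 0.01028 = 0.01800 ≈ 1.8 percentage points.

1.8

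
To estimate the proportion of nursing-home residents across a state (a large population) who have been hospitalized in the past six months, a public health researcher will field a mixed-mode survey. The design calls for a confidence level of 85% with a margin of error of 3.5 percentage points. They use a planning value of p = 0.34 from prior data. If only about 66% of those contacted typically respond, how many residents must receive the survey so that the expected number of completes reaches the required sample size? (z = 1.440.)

Completed interviews needed: n₀ = 1.440² × 0.2244 / 0.035² ≈ 379.85 → 380.
At a 66% response rate, contacts needed = 380 / 0.66 ≈ 575.76 → 576.

576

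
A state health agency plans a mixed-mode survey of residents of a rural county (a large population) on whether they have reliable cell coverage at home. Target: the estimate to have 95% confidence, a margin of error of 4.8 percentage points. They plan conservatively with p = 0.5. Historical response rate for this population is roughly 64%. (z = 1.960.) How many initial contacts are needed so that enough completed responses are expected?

Completed interviews needed: n₀ = 1.960² × 0.2500 / 0.048² ≈ 416.84 → 417.
At a 64% response rate, contacts needed = 417 / 0.64 ≈ 651.56 → 652.

652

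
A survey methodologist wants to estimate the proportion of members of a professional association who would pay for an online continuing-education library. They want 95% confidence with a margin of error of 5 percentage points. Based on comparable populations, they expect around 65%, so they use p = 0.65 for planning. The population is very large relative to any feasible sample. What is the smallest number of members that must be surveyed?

For 95% confidence, z = 1.960.
With p = 0.65, p(1−p) = 0.2275.
n = z²·p(1−p)/E² = 1.960² × 0.2275 / 0.050² = 3.8416 × 0.2275 / 0.002500 ≈ 349.59.
Rounding up gives n = 350.

350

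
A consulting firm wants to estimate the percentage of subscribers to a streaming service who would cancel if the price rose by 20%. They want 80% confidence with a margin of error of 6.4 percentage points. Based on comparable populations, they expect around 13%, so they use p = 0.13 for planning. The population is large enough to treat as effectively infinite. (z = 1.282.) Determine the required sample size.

46

With p = 0.13, p(1−p) = 0.1131.
n = z²·p(1−p)/E² = 1.282² × 0.1131 / 0.064² = 1.6435 × 0.1131 / 0.004096 ≈ 45.38.
Rounding up gives n = 46.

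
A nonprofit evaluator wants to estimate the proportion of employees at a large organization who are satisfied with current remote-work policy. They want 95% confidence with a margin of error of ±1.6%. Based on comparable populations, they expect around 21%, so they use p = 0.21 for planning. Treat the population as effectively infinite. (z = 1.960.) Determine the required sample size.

2490

With p = 0.21, p(1−p) = 0.1659.
n = z²·p(1−p)/E² = 1.960² × 0.1659 / 0.016² = 3.8416 × 0.1659 / 0.000256 ≈ 2489.54.
Rounding up gives n = 2490.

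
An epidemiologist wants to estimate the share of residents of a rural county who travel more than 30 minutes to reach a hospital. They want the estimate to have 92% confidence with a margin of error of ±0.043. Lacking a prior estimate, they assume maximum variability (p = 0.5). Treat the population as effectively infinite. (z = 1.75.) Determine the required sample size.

With p = 0.5, p(1−p) = 0.25.
n = z²·p(1−p)/E² = 1.75² × 0.2500 / 0.043² = 3.0625 × 0.2500 / 0.001849 ≈ 414.08.
Rounding up gives n = 415.

415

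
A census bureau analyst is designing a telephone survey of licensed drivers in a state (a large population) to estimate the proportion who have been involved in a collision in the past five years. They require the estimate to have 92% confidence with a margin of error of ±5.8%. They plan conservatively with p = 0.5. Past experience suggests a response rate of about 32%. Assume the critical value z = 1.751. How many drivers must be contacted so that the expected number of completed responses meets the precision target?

Completed interviews needed: n₀ = 1.751² × 0.2500 / 0.058² ≈ 227.85 → 228.
At a 32% response rate, contacts needed = 228 / 0.32 ≈ 712.50 → 713.

713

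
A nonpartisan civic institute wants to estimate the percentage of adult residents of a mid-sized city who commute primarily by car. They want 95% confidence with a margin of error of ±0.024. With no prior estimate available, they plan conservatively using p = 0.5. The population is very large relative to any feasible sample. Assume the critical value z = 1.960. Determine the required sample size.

With p = 0.5, p(1−p) = 0.25.
n = z²·p(1−p)/E² = 1.960² × 0.2500 / 0.024² = 3.8416 × 0.2500 / 0.000576 ≈ 1667.36.
Rounding up gives n = 1668.

1668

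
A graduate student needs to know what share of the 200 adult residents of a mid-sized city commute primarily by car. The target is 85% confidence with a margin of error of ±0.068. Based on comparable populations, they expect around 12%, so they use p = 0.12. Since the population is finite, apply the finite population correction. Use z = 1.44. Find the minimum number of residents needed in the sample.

Unadjusted: n₀ = 1.44² × 0.12 × 0.88 / 0.068² ≈ 47.36, so n₀ = 48.
Finite population correction with N = 200: n = n₀ / (1 + (n₀−1)/N) = 48 / (1 + 47/200) = 48 / 1.2350 ≈ 38.87.
Rounding up, n = 39.

39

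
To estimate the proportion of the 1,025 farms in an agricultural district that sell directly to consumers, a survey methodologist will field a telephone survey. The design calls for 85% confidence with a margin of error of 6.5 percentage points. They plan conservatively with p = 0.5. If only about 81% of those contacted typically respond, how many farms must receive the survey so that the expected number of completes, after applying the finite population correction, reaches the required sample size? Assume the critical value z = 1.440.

Completed interviews needed (unadjusted): n₀ = 1.440² × 0.2500 / 0.065² ≈ 122.70 → 123.
FPC for N = 1,025: n = 123 / (1 + 122/1025) = 123 / 1.1190 ≈ 109.92 → 110.
At an 81% response rate, contacts needed = 110 / 0.81 ≈ 135.80 → 136.

136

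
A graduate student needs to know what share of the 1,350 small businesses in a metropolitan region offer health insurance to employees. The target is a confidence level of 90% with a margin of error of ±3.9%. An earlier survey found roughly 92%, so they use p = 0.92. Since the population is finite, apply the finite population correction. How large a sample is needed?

120

For 90% confidence, z = 1.645.
Unadjusted: n₀ = 1.645² × 0.92 × 0.08 / 0.039² ≈ 130.94, so n₀ = 131.
Finite population correction with N = 1,350: n = n₀ / (1 + (n₀−1)/N) = 131 / (1 + 130/1350) = 131 / 1.0963 ≈ 119.49.
Rounding up, n = 120.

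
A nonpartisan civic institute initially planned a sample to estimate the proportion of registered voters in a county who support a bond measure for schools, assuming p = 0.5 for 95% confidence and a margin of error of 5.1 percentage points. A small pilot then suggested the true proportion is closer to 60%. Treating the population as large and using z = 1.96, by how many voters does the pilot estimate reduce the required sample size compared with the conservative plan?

15

Conservative (p = 0.5): n = 1.96² × 0.25 / 0.051² ≈ 369.24 → 370.
Using p = 0.60: p(1−p) = 0.2400, so n = 1.96² × 0.2400 / 0.051² ≈ 354.47 → 355.
Reduction: 370 − 355 = 15.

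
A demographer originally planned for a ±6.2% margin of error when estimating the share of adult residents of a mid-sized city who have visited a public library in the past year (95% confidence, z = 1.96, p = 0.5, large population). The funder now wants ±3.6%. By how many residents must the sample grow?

At ±6.2%: n = 1.96² × 0.2500 / 0.062² ≈ 249.84 → 250.
At ±3.6%: n = 1.96² × 0.2500 / 0.036² ≈ 741.05 → 742.
Additional respondents: 742 − 250 = 492.

492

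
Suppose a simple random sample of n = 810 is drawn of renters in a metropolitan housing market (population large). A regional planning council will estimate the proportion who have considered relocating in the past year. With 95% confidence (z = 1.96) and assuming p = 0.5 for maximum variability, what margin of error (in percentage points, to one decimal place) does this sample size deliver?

SE(p̂) = √[p(1−p)/n] = √[0.2500/810] = 0.01757.
E = z × SE = 1.96 × 0.01757 = 0.03443, or 3.4 percentage points.

3.4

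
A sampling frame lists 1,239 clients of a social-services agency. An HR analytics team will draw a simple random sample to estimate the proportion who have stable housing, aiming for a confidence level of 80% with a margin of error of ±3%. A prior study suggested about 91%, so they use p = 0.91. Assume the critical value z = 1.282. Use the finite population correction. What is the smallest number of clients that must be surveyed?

Unadjusted: n₀ = 1.282² × 0.91 × 0.09 / 0.030² ≈ 149.56, so n₀ = 150.
Finite population correction with N = 1,239: n = n₀ / (1 + (n₀−1)/N) = 150 / (1 + 149/1239) = 150 / 1.1203 ≈ 133.90.
Rounding up, n = 134.

134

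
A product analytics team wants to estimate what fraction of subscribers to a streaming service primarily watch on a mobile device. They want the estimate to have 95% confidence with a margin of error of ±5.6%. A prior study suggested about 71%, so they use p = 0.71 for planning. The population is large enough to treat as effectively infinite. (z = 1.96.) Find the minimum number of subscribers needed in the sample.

253

With p = 0.71, p(1−p) = 0.2059.
n = z²·p(1−p)/E² = 1.96² × 0.2059 / 0.056² = 3.8416 × 0.2059 / 0.003136 ≈ 252.23.
Rounding up gives n = 253.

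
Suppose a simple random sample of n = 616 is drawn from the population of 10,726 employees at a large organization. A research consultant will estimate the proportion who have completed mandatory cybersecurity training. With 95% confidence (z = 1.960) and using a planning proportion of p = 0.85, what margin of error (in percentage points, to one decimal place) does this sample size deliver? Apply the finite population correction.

2.7

Finite-population factor: (N−n)/(N−1) = (10726−616)/(10726−1) = 0.9427.
SE(p̂) = √[p(1−p)/n · (N−n)/(N−1)] = √[0.1275/616 × 0.9427] = 0.01397.
E = z × SE = 1.960 × 0.01397 = 0.02738 ≈ 2.7 percentage points.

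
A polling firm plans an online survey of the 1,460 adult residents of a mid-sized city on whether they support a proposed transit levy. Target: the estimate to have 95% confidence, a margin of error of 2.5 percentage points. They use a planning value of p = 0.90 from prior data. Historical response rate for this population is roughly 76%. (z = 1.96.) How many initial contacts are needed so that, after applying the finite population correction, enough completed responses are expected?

Completed interviews needed (unadjusted): n₀ = 1.96² × 0.0900 / 0.025² ≈ 553.19 → 554.
FPC for N = 1,460: n = 554 / (1 + 553/1460) = 554 / 1.3788 ≈ 401.81 → 402.
At a 76% response rate, contacts needed = 402 / 0.76 ≈ 528.95 → 529.

529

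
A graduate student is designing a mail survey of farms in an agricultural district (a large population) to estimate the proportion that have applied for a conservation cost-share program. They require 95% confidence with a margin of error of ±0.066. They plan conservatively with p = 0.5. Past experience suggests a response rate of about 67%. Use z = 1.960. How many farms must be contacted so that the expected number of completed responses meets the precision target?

Completed interviews needed: n₀ = 1.960² × 0.2500 / 0.066² ≈ 220.48 → 221.
At a 67% response rate, contacts needed = 221 / 0.67 ≈ 329.85 → 330.

330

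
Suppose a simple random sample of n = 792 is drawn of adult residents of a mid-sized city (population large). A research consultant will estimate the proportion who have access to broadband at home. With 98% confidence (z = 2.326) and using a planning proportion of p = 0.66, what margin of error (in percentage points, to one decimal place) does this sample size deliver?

SE(p̂) = √[p(1−p)/n] = √[0.2244/792] = 0.01683.
E = z × SE = 2.326 × 0.01683 = 0.03915, or 3.9 percentage points.

3.9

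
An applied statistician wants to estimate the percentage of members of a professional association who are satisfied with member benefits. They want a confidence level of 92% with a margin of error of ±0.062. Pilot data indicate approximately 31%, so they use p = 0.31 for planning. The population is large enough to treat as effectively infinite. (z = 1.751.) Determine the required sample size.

With p = 0.31, p(1−p) = 0.2139.
n = z²·p(1−p)/E² = 1.751² × 0.2139 / 0.062² = 3.0660 × 0.2139 / 0.003844 ≈ 170.61.
Rounding up gives n = 171.

171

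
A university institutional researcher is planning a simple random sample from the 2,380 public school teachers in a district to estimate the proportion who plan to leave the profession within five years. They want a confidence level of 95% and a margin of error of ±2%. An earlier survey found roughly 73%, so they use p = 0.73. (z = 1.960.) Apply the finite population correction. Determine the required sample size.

Unadjusted: n₀ = 1.960² × 0.73 × 0.27 / 0.020² ≈ 1892.95, so n₀ = 1893.
Finite population correction with N = 2,380: n = n₀ / (1 + (n₀−1)/N) = 1893 / (1 + 1892/2380) = 1893 / 1.7950 ≈ 1054.62.
Rounding up, n = 1055.

1055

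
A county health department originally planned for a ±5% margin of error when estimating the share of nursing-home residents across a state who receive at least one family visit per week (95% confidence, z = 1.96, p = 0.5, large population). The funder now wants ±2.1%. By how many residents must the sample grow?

At ±5%: n = 1.96² × 0.2500 / 0.050² ≈ 384.16 → 385.
At ±2.1%: n = 1.96² × 0.2500 / 0.021² ≈ 2177.78 → 2178.
Additional respondents: 2178 − 385 = 1793.

1793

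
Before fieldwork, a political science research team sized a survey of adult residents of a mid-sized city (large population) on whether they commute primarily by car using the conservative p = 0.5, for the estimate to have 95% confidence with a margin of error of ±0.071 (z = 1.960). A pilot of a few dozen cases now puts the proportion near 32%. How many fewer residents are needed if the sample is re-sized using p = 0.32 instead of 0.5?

25

Conservative (p = 0.5): n = 1.960² × 0.25 / 0.071² ≈ 190.52 → 191.
Using p = 0.32: p(1−p) = 0.2176, so n = 1.960² × 0.2176 / 0.071² ≈ 165.83 → 166.
Reduction: 191 − 166 = 25.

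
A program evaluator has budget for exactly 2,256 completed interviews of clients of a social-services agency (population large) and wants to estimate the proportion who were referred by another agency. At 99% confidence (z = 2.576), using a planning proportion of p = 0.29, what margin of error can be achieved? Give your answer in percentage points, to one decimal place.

SE(p̂) = √[p(1−p)/n] = √[0.2059/2256] = 0.00955.
E = z × SE = 2.576 × 0.00955 = 0.02461, or 2.5 percentage points.

2.5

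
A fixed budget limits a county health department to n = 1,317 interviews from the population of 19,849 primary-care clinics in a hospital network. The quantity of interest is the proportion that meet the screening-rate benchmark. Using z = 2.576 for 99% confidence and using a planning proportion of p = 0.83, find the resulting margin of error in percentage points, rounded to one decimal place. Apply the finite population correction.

Finite-population factor: (N−n)/(N−1) = (19849−1317)/(19849−1) = 0.9337.
SE(p̂) = √[p(1−p)/n · (N−n)/(N−1)] = √[0.1411/1317 × 0.9337] = 0.01000.
E = z × SE = 2.576 × 0.01000 = 0.02576 ≈ 2.6 percentage points.

2.6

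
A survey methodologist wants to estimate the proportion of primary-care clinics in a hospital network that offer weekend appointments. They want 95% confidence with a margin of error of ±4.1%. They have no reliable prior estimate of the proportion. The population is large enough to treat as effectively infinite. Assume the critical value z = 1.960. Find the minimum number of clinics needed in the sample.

572

With no prior estimate, use p = 0.5, giving p(1−p) = 0.25.
n = z²·p(1−p)/E² = 1.960² × 0.2500 / 0.041² = 3.8416 × 0.2500 / 0.001681 ≈ 571.33.
Rounding up gives n = 572.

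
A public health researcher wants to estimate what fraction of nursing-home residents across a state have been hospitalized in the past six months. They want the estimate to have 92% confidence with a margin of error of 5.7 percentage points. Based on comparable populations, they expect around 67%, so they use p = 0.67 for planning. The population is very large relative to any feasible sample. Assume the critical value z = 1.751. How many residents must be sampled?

With p = 0.67, p(1−p) = 0.2211.
n = z²·p(1−p)/E² = 1.751² × 0.2211 / 0.057² = 3.0660 × 0.2211 / 0.003249 ≈ 208.65.
Rounding up gives n = 209.

209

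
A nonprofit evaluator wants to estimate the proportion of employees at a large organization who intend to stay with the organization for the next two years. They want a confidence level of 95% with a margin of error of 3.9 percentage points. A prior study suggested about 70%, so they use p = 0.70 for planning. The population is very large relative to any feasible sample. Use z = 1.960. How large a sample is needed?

531

With p = 0.70, p(1−p) = 0.2100.
n = z²·p(1−p)/E² = 1.960² × 0.2100 / 0.039² = 3.8416 × 0.2100 / 0.001521 ≈ 530.40.
Rounding up gives n = 531.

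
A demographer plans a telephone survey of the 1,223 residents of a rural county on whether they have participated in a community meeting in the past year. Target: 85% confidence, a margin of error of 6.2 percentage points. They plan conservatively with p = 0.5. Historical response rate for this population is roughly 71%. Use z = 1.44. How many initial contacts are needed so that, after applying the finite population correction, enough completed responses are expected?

172

Completed interviews needed (unadjusted): n₀ = 1.44² × 0.2500 / 0.062² ≈ 134.86 → 135.
FPC for N = 1,223: n = 135 / (1 + 134/1223) = 135 / 1.1096 ≈ 121.67 → 122.
At a 71% response rate, contacts needed = 122 / 0.71 ≈ 171.83 → 172.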